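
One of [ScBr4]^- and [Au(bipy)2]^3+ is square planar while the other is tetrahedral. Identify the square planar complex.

For [ScBr4]^-: Each bromide is −1; balancing the −1 overall charge requires Sc(III). Sc sits in group 3, so the d-electron count is 3 − 3 = 0. A d⁰ ion has no crystal-field stabilisation preference between square planar and tetrahedral, so four ligands adopt the sterically favoured tetrahedral geometry. → tetrahedral.
For [Au(bipy)2]^3+: Ligand charges: 2,2′-bipyridine is neutral. With an overall charge of +3 the gold centre must be in the +3 oxidation state. Au sits in group 11, so the d-electron count is 11 − 3 = 8. A 5d d⁸ ion has a large crystal-field splitting; square planar leaves the high-energy d_{x²−y²} orbital empty and maximises CFSE. → square planar.

[Au(bipy)2]^3+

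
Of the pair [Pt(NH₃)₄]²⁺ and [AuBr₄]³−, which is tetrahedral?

For [Pt(NH₃)₄]²⁺: Ligand charges: ammonia is neutral. With an overall charge of +2 the platinum centre must be in the +2 oxidation state. Pt sits in group 10, so the d-electron count is 10 − 2 = 8. A 5d d⁸ ion has a large crystal-field splitting; square planar leaves the high-energy d_{x²−y²} orbital empty and maximises CFSE. → square planar.
For [AuBr₄]³−: Ligand charges: each bromide is −1. With an overall charge of −3 the gold centre must be in the +1 oxidation state. Gold is a group-11 element; Au(I) is therefore d¹⁰. A d¹⁰ ion has no crystal-field stabilisation preference between square planar and tetrahedral, so four ligands adopt the sterically favoured tetrahedral geometry. → tetrahedral.

[AuBr₄]³−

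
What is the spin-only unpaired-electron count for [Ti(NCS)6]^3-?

Summing ligand charges against the −3 overall charge gives an oxidation state of +3 for titanium.
Titanium is a group-4 element; Ti(III) is therefore d¹.
In an octahedral field the d¹ configuration is t₂g¹e_g⁰ (only one arrangement possible), giving 1 unpaired electron.

1 unpaired electron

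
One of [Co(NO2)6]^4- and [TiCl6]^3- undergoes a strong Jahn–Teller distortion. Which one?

[Co(NO2)6]^4-: Summing ligand charges against the −4 overall charge gives an oxidation state of +2 for cobalt. Co sits in group 9, so the d-electron count is 9 − 2 = 7. Nitro (N-bound nitrite) is a strong-field ligand (high in the spectrochemical series) for a first-row metal, so the complex is low-spin. The t₂g⁶e_g¹ (low-spin) configuration has an unevenly filled e_g set; the Jahn–Teller theorem predicts a tetragonal distortion (typically axial elongation) to lift the degeneracy.
[TiCl6]^3-: Summing ligand charges against the −3 overall charge gives an oxidation state of +3 for titanium. Ti sits in group 4, so the d-electron count is 4 − 3 = 1. The d¹ configuration leaves the e_g set evenly filled (or empty) — no strong Jahn–Teller driving force.

[Co(NO2)6]^4-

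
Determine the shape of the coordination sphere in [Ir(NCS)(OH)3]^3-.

Ligand charges: each isothiocyanate is −1; each hydroxide is −1. With an overall charge of −3 the iridium centre must be in the +1 oxidation state.
Iridium is a group-9 element; Ir(I) is therefore d⁸.
Coordination number: 4.
A 5d d⁸ ion has a large crystal-field splitting; square planar leaves the high-energy d_{x²−y²} orbital empty and maximises CFSE.

square planar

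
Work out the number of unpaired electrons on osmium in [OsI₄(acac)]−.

Each iodide is −1; each acetylacetonate is −1; balancing the −1 overall charge requires Os(IV).
Group 8 minus oxidation state 4 gives a d⁴ configuration.
Counting donor atoms: 4×iodide (monodentate) → 4 donors; 1×acetylacetonate (bidentate) → 2 donors. Coordination number = 6.
The spin state decides the count: a 5d ion has a large Δₒ and is invariably low-spin.
An octahedral low-spin d⁴ ion is t₂g⁴e_g⁰, giving 2 unpaired electrons.

2 unpaired electrons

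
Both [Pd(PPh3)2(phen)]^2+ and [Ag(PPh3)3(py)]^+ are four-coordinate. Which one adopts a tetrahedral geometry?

For [Pd(PPh3)2(phen)]^2+: Summing ligand charges against the +2 overall charge gives an oxidation state of +2 for palladium. Group 10 minus oxidation state 2 gives a d⁸ configuration. A 4d d⁸ ion has a large crystal-field splitting; square planar leaves the high-energy d_{x²−y²} orbital empty and maximises CFSE. → square planar.
For [Ag(PPh3)3(py)]^+: Summing ligand charges against the +1 overall charge gives an oxidation state of +1 for silver. Ag sits in group 11, so the d-electron count is 11 − 1 = 10. A d¹⁰ ion has no crystal-field stabilisation preference between square planar and tetrahedral, so four ligands adopt the sterically favoured tetrahedral geometry. → tetrahedral.

[Ag(PPh3)3(py)]^+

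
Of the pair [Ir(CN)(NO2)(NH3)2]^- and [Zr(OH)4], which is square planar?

For [Ir(CN)(NO2)(NH3)2]^-: Ligand charges: each cyanide is −1; each nitro (N-bound nitrite) is −1; ammonia is neutral. With an overall charge of −1 the iridium centre must be in the +1 oxidation state. Ir sits in group 9, so the d-electron count is 9 − 1 = 8. A 5d d⁸ ion has a large crystal-field splitting; square planar leaves the high-energy d_{x²−y²} orbital empty and maximises CFSE. → square planar.
For [Zr(OH)4]: Summing ligand charges against the 0 overall charge gives an oxidation state of +4 for zirconium. Zirconium is a group-4 element; Zr(IV) is therefore d⁰. A d⁰ ion has no crystal-field stabilisation preference between square planar and tetrahedral, so four ligands adopt the sterically favoured tetrahedral geometry. → tetrahedral.

[Ir(CN)(NO2)(NH3)2]^-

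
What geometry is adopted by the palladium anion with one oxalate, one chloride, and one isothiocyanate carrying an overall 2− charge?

Summing ligand charges against the −2 overall charge gives an oxidation state of +2 for palladium.
Group 10 minus oxidation state 2 gives a d⁸ configuration.
Counting donor atoms: 1×oxalate (bidentate) → 2 donors; 1×chloride (monodentate) → 1 donor; 1×isothiocyanate (monodentate) → 1 donor. Coordination number = 4.
A 4d d⁸ ion has a large crystal-field splitting; square planar leaves the high-energy d_{x²−y²} orbital empty and maximises CFSE.

square planar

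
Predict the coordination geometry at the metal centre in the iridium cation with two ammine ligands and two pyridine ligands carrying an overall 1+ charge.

Summing ligand charges against the +1 overall charge gives an oxidation state of +1 for iridium.
Iridium is a group-9 element; Ir(I) is therefore d⁸.
Coordination number: 4.
A 5d d⁸ ion has a large crystal-field splitting; square planar leaves the high-energy d_{x²−y²} orbital empty and maximises CFSE.

square planar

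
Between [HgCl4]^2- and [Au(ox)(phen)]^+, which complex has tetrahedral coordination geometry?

[HgCl4]^2-

For [HgCl4]^2-: Each chloride is −1; balancing the −2 overall charge requires Hg(II). Group 12 minus oxidation state 2 gives a d¹⁰ configuration. A d¹⁰ ion has no crystal-field stabilisation preference between square planar and tetrahedral, so four ligands adopt the sterically favoured tetrahedral geometry. → tetrahedral.
For [Au(ox)(phen)]^+: Each oxalate is −2; 1,10-phenanthroline is neutral; balancing the +1 overall charge requires Au(III). Au sits in group 11, so the d-electron count is 11 − 3 = 8. A 5d d⁸ ion has a large crystal-field splitting; square planar leaves the high-energy d_{x²−y²} orbital empty and maximises CFSE. → square planar.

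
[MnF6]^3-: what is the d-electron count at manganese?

d⁴

Ligand charges: each fluoride is −1. With an overall charge of −3 the manganese centre must be in the +3 oxidation state.
Group 7 minus oxidation state 3 gives a d⁴ configuration.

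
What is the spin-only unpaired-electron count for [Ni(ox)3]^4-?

Summing ligand charges against the −4 overall charge gives an oxidation state of +2 for nickel.
Group 10 minus oxidation state 2 gives a d⁸ configuration.
Counting donor atoms: 3×oxalate (bidentate) → 6 donors. Coordination number = 6.
In an octahedral field the d⁸ configuration is t₂g⁶e_g² (only one arrangement possible), giving 2 unpaired electrons.

2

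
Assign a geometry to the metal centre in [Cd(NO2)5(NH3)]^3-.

octahedral

Ligand charges: each nitro (N-bound nitrite) is −1; ammonia is neutral. With an overall charge of −3 the cadmium centre must be in the +2 oxidation state.
Cd sits in group 12, so the d-electron count is 12 − 2 = 10.
Coordination number: 6.
Six donors around a single metal centre give an octahedral coordination sphere.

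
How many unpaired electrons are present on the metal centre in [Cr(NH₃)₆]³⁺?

Summing ligand charges against the +3 overall charge gives an oxidation state of +3 for chromium.
Group 6 minus oxidation state 3 gives a d³ configuration.
In an octahedral field the d³ configuration is t₂g³e_g⁰ (only one arrangement possible), giving 3 unpaired electrons.

3 unpaired electrons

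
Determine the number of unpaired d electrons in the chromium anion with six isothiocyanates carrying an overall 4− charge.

Each isothiocyanate is −1; balancing the −4 overall charge requires Cr(II).
Chromium is a group-6 element; Cr(II) is therefore d⁴.
The spin state decides the count: Isothiocyanate is a weak-field ligand for a first-row metal, so the complex is high-spin.
An octahedral high-spin d⁴ ion is t₂g³e_g¹, giving 4 unpaired electrons.

4 unpaired electrons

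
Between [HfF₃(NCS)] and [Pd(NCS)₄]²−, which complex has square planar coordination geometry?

For [HfF₃(NCS)]: Ligand charges: each fluoride is −1; each isothiocyanate is −1. With an overall charge of 0 the hafnium centre must be in the +4 oxidation state. Hafnium is a group-4 element; Hf(IV) is therefore d⁰. A d⁰ ion has no crystal-field stabilisation preference between square planar and tetrahedral, so four ligands adopt the sterically favoured tetrahedral geometry. → tetrahedral.
For [Pd(NCS)₄]²−: Each isothiocyanate is −1; balancing the −2 overall charge requires Pd(II). Group 10 minus oxidation state 2 gives a d⁸ configuration. A 4d d⁸ ion has a large crystal-field splitting; square planar leaves the high-energy d_{x²−y²} orbital empty and maximises CFSE. → square planar.

[Pd(NCS)₄]²−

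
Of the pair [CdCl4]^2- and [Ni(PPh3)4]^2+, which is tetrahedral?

For [CdCl4]^2-: Ligand charges: each chloride is −1. With an overall charge of −2 the cadmium centre must be in the +2 oxidation state. Cadmium is a group-12 element; Cd(II) is therefore d¹⁰. A d¹⁰ ion has no crystal-field stabilisation preference between square planar and tetrahedral, so four ligands adopt the sterically favoured tetrahedral geometry. → tetrahedral.
For [Ni(PPh3)4]^2+: Ligand charges: triphenylphosphine is neutral. With an overall charge of +2 the nickel centre must be in the +2 oxidation state. Group 10 minus oxidation state 2 gives a d⁸ configuration. Triphenylphosphine is a strong-field ligand (high in the spectrochemical series). A 3d d⁸ ion with strong-field ligands gains enough CFSE to favour square planar over tetrahedral. → square planar.

[CdCl4]^2-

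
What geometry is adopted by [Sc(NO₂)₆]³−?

Each nitro (N-bound nitrite) is −1; balancing the −3 overall charge requires Sc(III).
Sc sits in group 3, so the d-electron count is 3 − 3 = 0.
Coordination number: 6.
Six donors around a single metal centre give an octahedral coordination sphere.

octahedral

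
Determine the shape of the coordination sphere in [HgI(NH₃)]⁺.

Summing ligand charges against the +1 overall charge gives an oxidation state of +2 for mercury.
Hg sits in group 12, so the d-electron count is 12 − 2 = 10.
Coordination number: 2.
A d¹⁰ ion with only two ligands adopts a linear arrangement (sp hybridisation; no CFSE preference).

linear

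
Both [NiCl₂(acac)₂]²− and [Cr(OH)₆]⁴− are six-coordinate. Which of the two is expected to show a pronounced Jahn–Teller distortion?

[NiCl₂(acac)₂]²−: Ligand charges: each chloride is −1; each acetylacetonate is −1. With an overall charge of −2 the nickel centre must be in the +2 oxidation state. Ni sits in group 10, so the d-electron count is 10 − 2 = 8. The d⁸ configuration leaves the e_g set evenly filled (or empty) — no strong Jahn–Teller driving force.
[Cr(OH)₆]⁴−: Each hydroxide is −1; balancing the −4 overall charge requires Cr(II). Cr sits in group 6, so the d-electron count is 6 − 2 = 4. Hydroxide is a weak-field ligand for a first-row metal, so the complex is high-spin. The t₂g³e_g¹ (high-spin) configuration has an unevenly filled e_g set; the Jahn–Teller theorem predicts a tetragonal distortion (typically axial elongation) to lift the degeneracy.

[Cr(OH)₆]⁴−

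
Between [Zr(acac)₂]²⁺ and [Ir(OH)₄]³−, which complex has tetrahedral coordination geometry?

For [Zr(acac)₂]²⁺: Each acetylacetonate is −1; balancing the +2 overall charge requires Zr(IV). Zr sits in group 4, so the d-electron count is 4 − 4 = 0. A d⁰ ion has no crystal-field stabilisation preference between square planar and tetrahedral, so four ligands adopt the sterically favoured tetrahedral geometry. → tetrahedral.
For [Ir(OH)₄]³−: Each hydroxide is −1; balancing the −3 overall charge requires Ir(I). Ir sits in group 9, so the d-electron count is 9 − 1 = 8. A 5d d⁸ ion has a large crystal-field splitting; square planar leaves the high-energy d_{x²−y²} orbital empty and maximises CFSE. → square planar.

[Zr(acac)₂]²⁺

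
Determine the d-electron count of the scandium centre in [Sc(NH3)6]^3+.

Ammonia is neutral; balancing the +3 overall charge requires Sc(III).
Scandium is a group-3 element; Sc(III) is therefore d⁰.

d⁰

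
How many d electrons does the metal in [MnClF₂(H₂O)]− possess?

Ligand charges: each chloride is −1; each fluoride is −1; water is neutral. With an overall charge of −1 the manganese centre must be in the +2 oxidation state.
Mn sits in group 7, so the d-electron count is 7 − 2 = 5.

d⁵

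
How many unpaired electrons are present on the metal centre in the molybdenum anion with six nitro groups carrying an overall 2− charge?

Ligand charges: each nitro (N-bound nitrite) is −1. With an overall charge of −2 the molybdenum centre must be in the +4 oxidation state.
Group 6 minus oxidation state 4 gives a d² configuration.
In an octahedral field the d² configuration is t₂g²e_g⁰ (only one arrangement possible), giving 2 unpaired electrons.

2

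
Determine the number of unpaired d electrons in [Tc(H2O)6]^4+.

Summing ligand charges against the +4 overall charge gives an oxidation state of +4 for technetium.
Technetium is a group-7 element; Tc(IV) is therefore d³.
In an octahedral field the d³ configuration is t₂g³e_g⁰ (only one arrangement possible), giving 3 unpaired electrons.

3 unpaired electrons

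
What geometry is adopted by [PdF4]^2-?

Ligand charges: each fluoride is −1. With an overall charge of −2 the palladium centre must be in the +2 oxidation state.
Group 10 minus oxidation state 2 gives a d⁸ configuration.
With 4 monodentate ligands the coordination number is 4.
A 4d d⁸ ion has a large crystal-field splitting; square planar leaves the high-energy d_{x²−y²} orbital empty and maximises CFSE.

square planar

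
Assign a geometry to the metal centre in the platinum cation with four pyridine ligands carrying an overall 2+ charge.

Summing ligand charges against the +2 overall charge gives an oxidation state of +2 for platinum.
Pt sits in group 10, so the d-electron count is 10 − 2 = 8.
With 4 monodentate ligands the coordination number is 4.
A 5d d⁸ ion has a large crystal-field splitting; square planar leaves the high-energy d_{x²−y²} orbital empty and maximises CFSE.

square planar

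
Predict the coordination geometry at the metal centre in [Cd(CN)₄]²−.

Summing ligand charges against the −2 overall charge gives an oxidation state of +2 for cadmium.
Group 12 minus oxidation state 2 gives a d¹⁰ configuration.
With 4 monodentate ligands the coordination number is 4.
A d¹⁰ ion has no crystal-field stabilisation preference between square planar and tetrahedral, so four ligands adopt the sterically favoured tetrahedral geometry.

tetrahedral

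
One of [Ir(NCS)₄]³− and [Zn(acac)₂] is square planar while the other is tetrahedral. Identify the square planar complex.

For [Ir(NCS)₄]³−: Ligand charges: each isothiocyanate is −1. With an overall charge of −3 the iridium centre must be in the +1 oxidation state. Iridium is a group-9 element; Ir(I) is therefore d⁸. A 5d d⁸ ion has a large crystal-field splitting; square planar leaves the high-energy d_{x²−y²} orbital empty and maximises CFSE. → square planar.
For [Zn(acac)₂]: Summing ligand charges against the 0 overall charge gives an oxidation state of +2 for zinc. Zn sits in group 12, so the d-electron count is 12 − 2 = 10. A d¹⁰ ion has no crystal-field stabilisation preference between square planar and tetrahedral, so four ligands adopt the sterically favoured tetrahedral geometry. → tetrahedral.

[Ir(NCS)₄]³−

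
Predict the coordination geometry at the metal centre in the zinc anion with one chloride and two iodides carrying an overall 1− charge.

trigonal planar

Each chloride is −1; each iodide is −1; balancing the −1 overall charge requires Zn(II).
Group 12 minus oxidation state 2 gives a d¹⁰ configuration.
Coordination number: 3.
Three ligands around a d¹⁰ centre minimise repulsion in a trigonal-planar arrangement.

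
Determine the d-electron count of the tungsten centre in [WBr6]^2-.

Each bromide is −1; balancing the −2 overall charge requires W(IV).
Tungsten is a group-6 element; W(IV) is therefore d².

d2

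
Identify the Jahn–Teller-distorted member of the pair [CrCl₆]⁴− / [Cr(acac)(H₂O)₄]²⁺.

[CrCl₆]⁴−

[CrCl₆]⁴−: Summing ligand charges against the −4 overall charge gives an oxidation state of +2 for chromium. Cr sits in group 6, so the d-electron count is 6 − 2 = 4. Chloride is a weak-field ligand for a first-row metal, so the complex is high-spin. The t₂g³e_g¹ (high-spin) configuration has an unevenly filled e_g set; the Jahn–Teller theorem predicts a tetragonal distortion (typically axial elongation) to lift the degeneracy.
[Cr(acac)(H₂O)₄]²⁺: Ligand charges: each acetylacetonate is −1; water is neutral. With an overall charge of +2 the chromium centre must be in the +3 oxidation state. Chromium is a group-6 element; Cr(III) is therefore d³. The d³ configuration leaves the e_g set evenly filled (or empty) — no strong Jahn–Teller driving force.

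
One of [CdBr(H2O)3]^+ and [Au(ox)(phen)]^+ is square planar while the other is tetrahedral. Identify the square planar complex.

For [CdBr(H2O)3]^+: Ligand charges: each bromide is −1; water is neutral. With an overall charge of +1 the cadmium centre must be in the +2 oxidation state. Group 12 minus oxidation state 2 gives a d¹⁰ configuration. A d¹⁰ ion has no crystal-field stabilisation preference between square planar and tetrahedral, so four ligands adopt the sterically favoured tetrahedral geometry. → tetrahedral.
For [Au(ox)(phen)]^+: Ligand charges: each oxalate is −2; 1,10-phenanthroline is neutral. With an overall charge of +1 the gold centre must be in the +3 oxidation state. Gold is a group-11 element; Au(III) is therefore d⁸. A 5d d⁸ ion has a large crystal-field splitting; square planar leaves the high-energy d_{x²−y²} orbital empty and maximises CFSE. → square planar.

[Au(ox)(phen)]^+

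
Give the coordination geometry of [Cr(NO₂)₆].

Ligand charges: each nitro (N-bound nitrite) is −1. With an overall charge of 0 the chromium centre must be in the +6 oxidation state.
Cr sits in group 6, so the d-electron count is 6 − 6 = 0.
With 6 monodentate ligands the coordination number is 6.
Six donors around a single metal centre give an octahedral coordination sphere.

octahedral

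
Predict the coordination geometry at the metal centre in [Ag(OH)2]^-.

Ligand charges: each hydroxide is −1. With an overall charge of −1 the silver centre must be in the +1 oxidation state.
Group 11 minus oxidation state 1 gives a d¹⁰ configuration.
Coordination number: 2.
A d¹⁰ ion with only two ligands adopts a linear arrangement (sp hybridisation; no CFSE preference).

linear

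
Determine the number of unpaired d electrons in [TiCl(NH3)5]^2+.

Ligand charges: each chloride is −1; ammonia is neutral. With an overall charge of +2 the titanium centre must be in the +3 oxidation state.
Titanium is a group-4 element; Ti(III) is therefore d¹.
In an octahedral field the d¹ configuration is t₂g¹e_g⁰ (only one arrangement possible), giving 1 unpaired electron.

1 unpaired electron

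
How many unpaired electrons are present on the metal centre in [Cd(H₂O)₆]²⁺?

0 unpaired electrons

Summing ligand charges against the +2 overall charge gives an oxidation state of +2 for cadmium.
Cadmium is a group-12 element; Cd(II) is therefore d¹⁰.
In an octahedral field the d¹⁰ configuration is t₂g⁶e_g⁴, giving 0 unpaired electrons.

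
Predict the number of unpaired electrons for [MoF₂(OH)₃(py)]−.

Summing ligand charges against the −1 overall charge gives an oxidation state of +4 for molybdenum.
Mo sits in group 6, so the d-electron count is 6 − 4 = 2.
In an octahedral field the d² configuration is t₂g²e_g⁰ (only one arrangement possible), giving 2 unpaired electrons.

2 unpaired electrons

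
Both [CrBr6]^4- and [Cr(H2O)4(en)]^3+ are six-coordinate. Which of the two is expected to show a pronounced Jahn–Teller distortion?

[CrBr6]^4-: Ligand charges: each bromide is −1. With an overall charge of −4 the chromium centre must be in the +2 oxidation state. Chromium is a group-6 element; Cr(II) is therefore d⁴. Bromide is a weak-field ligand for a first-row metal, so the complex is high-spin. The t₂g³e_g¹ (high-spin) configuration has an unevenly filled e_g set; the Jahn–Teller theorem predicts a tetragonal distortion (typically axial elongation) to lift the degeneracy.
[Cr(H2O)4(en)]^3+: Summing ligand charges against the +3 overall charge gives an oxidation state of +3 for chromium. Group 6 minus oxidation state 3 gives a d³ configuration. The d³ configuration leaves the e_g set evenly filled (or empty) — no strong Jahn–Teller driving force.

[CrBr6]^4-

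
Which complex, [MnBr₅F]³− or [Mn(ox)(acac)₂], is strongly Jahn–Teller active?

[MnBr₅F]³−: Summing ligand charges against the −3 overall charge gives an oxidation state of +3 for manganese. Mn sits in group 7, so the d-electron count is 7 − 3 = 4. Bromide and fluoride are weak-field ligands for a first-row metal, so the complex is high-spin. The t₂g³e_g¹ (high-spin) configuration has an unevenly filled e_g set; the Jahn–Teller theorem predicts a tetragonal distortion (typically axial elongation) to lift the degeneracy.
[Mn(ox)(acac)₂]: Summing ligand charges against the 0 overall charge gives an oxidation state of +4 for manganese. Group 7 minus oxidation state 4 gives a d³ configuration. The d³ configuration leaves the e_g set evenly filled (or empty) — no strong Jahn–Teller driving force.

[MnBr₅F]³−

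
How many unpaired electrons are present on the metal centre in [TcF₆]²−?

3

Summing ligand charges against the −2 overall charge gives an oxidation state of +4 for technetium.
Group 7 minus oxidation state 4 gives a d³ configuration.
In an octahedral field the d³ configuration is t₂g³e_g⁰ (only one arrangement possible), giving 3 unpaired electrons.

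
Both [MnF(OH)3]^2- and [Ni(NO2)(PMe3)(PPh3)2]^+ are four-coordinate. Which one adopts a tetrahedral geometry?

For [MnF(OH)3]^2-: Summing ligand charges against the −2 overall charge gives an oxidation state of +2 for manganese. Group 7 minus oxidation state 2 gives a d⁵ configuration. A high-spin d⁵ ion has zero CFSE in either geometry, so four ligands adopt the sterically favoured tetrahedral geometry. → tetrahedral.
For [Ni(NO2)(PMe3)(PPh3)2]^+: Each nitro (N-bound nitrite) is −1; trimethylphosphine is neutral; triphenylphosphine is neutral; balancing the +1 overall charge requires Ni(II). Group 10 minus oxidation state 2 gives a d⁸ configuration. Nitro (N-bound nitrite), trimethylphosphine, and triphenylphosphine are strong-field ligands (high in the spectrochemical series). A 3d d⁸ ion with strong-field ligands gains enough CFSE to favour square planar over tetrahedral. → square planar.

[MnF(OH)3]^2-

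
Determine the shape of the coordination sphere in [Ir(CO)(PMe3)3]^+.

Summing ligand charges against the +1 overall charge gives an oxidation state of +1 for iridium.
Iridium is a group-9 element; Ir(I) is therefore d⁸.
Coordination number: 4.
A 5d d⁸ ion has a large crystal-field splitting; square planar leaves the high-energy d_{x²−y²} orbital empty and maximises CFSE.

square planar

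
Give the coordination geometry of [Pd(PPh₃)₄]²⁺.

Ligand charges: triphenylphosphine is neutral. With an overall charge of +2 the palladium centre must be in the +2 oxidation state.
Palladium is a group-10 element; Pd(II) is therefore d⁸.
Coordination number: 4.
A 4d d⁸ ion has a large crystal-field splitting; square planar leaves the high-energy d_{x²−y²} orbital empty and maximises CFSE.

square planar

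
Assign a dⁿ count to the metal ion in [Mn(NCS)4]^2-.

Summing ligand charges against the −2 overall charge gives an oxidation state of +2 for manganese.
Mn sits in group 7, so the d-electron count is 7 − 2 = 5.

d⁵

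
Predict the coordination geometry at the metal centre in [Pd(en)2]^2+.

Summing ligand charges against the +2 overall charge gives an oxidation state of +2 for palladium.
Pd sits in group 10, so the d-electron count is 10 − 2 = 8.
Counting donor atoms: 2×ethylenediamine (bidentate) → 4 donors. Coordination number = 4.
A 4d d⁸ ion has a large crystal-field splitting; square planar leaves the high-energy d_{x²−y²} orbital empty and maximises CFSE.

square planar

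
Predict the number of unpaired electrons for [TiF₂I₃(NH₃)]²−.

1

Each fluoride is −1; each iodide is −1; ammonia is neutral; balancing the −2 overall charge requires Ti(III).
Ti sits in group 4, so the d-electron count is 4 − 3 = 1.
In an octahedral field the d¹ configuration is t₂g¹e_g⁰ (only one arrangement possible), giving 1 unpaired electron.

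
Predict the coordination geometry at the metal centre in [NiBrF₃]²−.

Each bromide is −1; each fluoride is −1; balancing the −2 overall charge requires Ni(II).
Ni sits in group 10, so the d-electron count is 10 − 2 = 8.
With 4 monodentate ligands the coordination number is 4.
Bromide and fluoride are weak-field ligands.
With weak-field ligands the CFSE gain from square planar is small, so a 3d d⁸ ion takes the sterically preferred tetrahedral geometry.

tetrahedral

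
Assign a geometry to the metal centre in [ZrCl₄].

Summing ligand charges against the 0 overall charge gives an oxidation state of +4 for zirconium.
Group 4 minus oxidation state 4 gives a d⁰ configuration.
Coordination number: 4.
A d⁰ ion has no crystal-field stabilisation preference between square planar and tetrahedral, so four ligands adopt the sterically favoured tetrahedral geometry.

tetrahedral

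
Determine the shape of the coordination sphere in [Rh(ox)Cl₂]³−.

Ligand charges: each oxalate is −2; each chloride is −1. With an overall charge of −3 the rhodium centre must be in the +1 oxidation state.
Group 9 minus oxidation state 1 gives a d⁸ configuration.
Counting donor atoms: 1×oxalate (bidentate) → 2 donors; 2×chloride (monodentate) → 2 donors. Coordination number = 4.
A 4d d⁸ ion has a large crystal-field splitting; square planar leaves the high-energy d_{x²−y²} orbital empty and maximises CFSE.

square planar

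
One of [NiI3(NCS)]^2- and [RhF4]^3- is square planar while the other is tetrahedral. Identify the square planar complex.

For [NiI3(NCS)]^2-: Summing ligand charges against the −2 overall charge gives an oxidation state of +2 for nickel. Group 10 minus oxidation state 2 gives a d⁸ configuration. Iodide and isothiocyanate are weak-field ligands. With weak-field ligands the CFSE gain from square planar is small, so a 3d d⁸ ion takes the sterically preferred tetrahedral geometry. → tetrahedral.
For [RhF4]^3-: Each fluoride is −1; balancing the −3 overall charge requires Rh(I). Rh sits in group 9, so the d-electron count is 9 − 1 = 8. A 4d d⁸ ion has a large crystal-field splitting; square planar leaves the high-energy d_{x²−y²} orbital empty and maximises CFSE. → square planar.

[RhF4]^3-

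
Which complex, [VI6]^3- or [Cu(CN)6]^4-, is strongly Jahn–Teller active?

[Cu(CN)6]^4-

[VI6]^3-: Summing ligand charges against the −3 overall charge gives an oxidation state of +3 for vanadium. Group 5 minus oxidation state 3 gives a d² configuration. The d² configuration leaves the e_g set evenly filled (or empty) — no strong Jahn–Teller driving force.
[Cu(CN)6]^4-: Ligand charges: each cyanide is −1. With an overall charge of −4 the copper centre must be in the +2 oxidation state. Cu sits in group 11, so the d-electron count is 11 − 2 = 9. The t₂g⁶e_g³ configuration has an unevenly filled e_g set; the Jahn–Teller theorem predicts a tetragonal distortion (typically axial elongation) to lift the degeneracy.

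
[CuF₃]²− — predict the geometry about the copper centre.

trigonal planar

Each fluoride is −1; balancing the −2 overall charge requires Cu(I).
Group 11 minus oxidation state 1 gives a d¹⁰ configuration.
Coordination number: 3.
Three ligands around a d¹⁰ centre minimise repulsion in a trigonal-planar arrangement.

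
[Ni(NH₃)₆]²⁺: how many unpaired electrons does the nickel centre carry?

Ligand charges: ammonia is neutral. With an overall charge of +2 the nickel centre must be in the +2 oxidation state.
Ni sits in group 10, so the d-electron count is 10 − 2 = 8.
In an octahedral field the d⁸ configuration is t₂g⁶e_g² (only one arrangement possible), giving 2 unpaired electrons.

2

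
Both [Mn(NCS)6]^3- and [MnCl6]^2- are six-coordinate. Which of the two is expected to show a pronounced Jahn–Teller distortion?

[Mn(NCS)6]^3-: Summing ligand charges against the −3 overall charge gives an oxidation state of +3 for manganese. Manganese is a group-7 element; Mn(III) is therefore d⁴. Isothiocyanate is a weak-field ligand for a first-row metal, so the complex is high-spin. The t₂g³e_g¹ (high-spin) configuration has an unevenly filled e_g set; the Jahn–Teller theorem predicts a tetragonal distortion (typically axial elongation) to lift the degeneracy.
[MnCl6]^2-: Each chloride is −1; balancing the −2 overall charge requires Mn(IV). Mn sits in group 7, so the d-electron count is 7 − 4 = 3. The d³ configuration leaves the e_g set evenly filled (or empty) — no strong Jahn–Teller driving force.

[Mn(NCS)6]^3-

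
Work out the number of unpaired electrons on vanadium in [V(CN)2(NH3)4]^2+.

Ligand charges: each cyanide is −1; ammonia is neutral. With an overall charge of +2 the vanadium centre must be in the +4 oxidation state.
V sits in group 5, so the d-electron count is 5 − 4 = 1.
In an octahedral field the d¹ configuration is t₂g¹e_g⁰ (only one arrangement possible), giving 1 unpaired electron.

1 unpaired electron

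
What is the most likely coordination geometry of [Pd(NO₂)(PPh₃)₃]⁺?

square planar

Summing ligand charges against the +1 overall charge gives an oxidation state of +2 for palladium.
Pd sits in group 10, so the d-electron count is 10 − 2 = 8.
With 4 monodentate ligands the coordination number is 4.
A 4d d⁸ ion has a large crystal-field splitting; square planar leaves the high-energy d_{x²−y²} orbital empty and maximises CFSE.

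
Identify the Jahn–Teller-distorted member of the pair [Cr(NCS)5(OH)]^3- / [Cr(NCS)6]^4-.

[Cr(NCS)5(OH)]^3-: Ligand charges: each isothiocyanate is −1; each hydroxide is −1. With an overall charge of −3 the chromium centre must be in the +3 oxidation state. Chromium is a group-6 element; Cr(III) is therefore d³. The d³ configuration leaves the e_g set evenly filled (or empty) — no strong Jahn–Teller driving force.
[Cr(NCS)6]^4-: Each isothiocyanate is −1; balancing the −4 overall charge requires Cr(II). Group 6 minus oxidation state 2 gives a d⁴ configuration. Isothiocyanate is a weak-field ligand for a first-row metal, so the complex is high-spin. The t₂g³e_g¹ (high-spin) configuration has an unevenly filled e_g set; the Jahn–Teller theorem predicts a tetragonal distortion (typically axial elongation) to lift the degeneracy.

[Cr(NCS)6]^4-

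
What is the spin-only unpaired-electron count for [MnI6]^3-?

Each iodide is −1; balancing the −3 overall charge requires Mn(III).
Manganese is a group-7 element; Mn(III) is therefore d⁴.
The spin state decides the count: Iodide is a weak-field ligand for a first-row metal, so the complex is high-spin.
An octahedral high-spin d⁴ ion is t₂g³e_g¹, giving 4 unpaired electrons.

4 unpaired electrons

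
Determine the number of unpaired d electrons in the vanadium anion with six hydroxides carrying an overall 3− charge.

2

Ligand charges: each hydroxide is −1. With an overall charge of −3 the vanadium centre must be in the +3 oxidation state.
Vanadium is a group-5 element; V(III) is therefore d².
In an octahedral field the d² configuration is t₂g²e_g⁰ (only one arrangement possible), giving 2 unpaired electrons.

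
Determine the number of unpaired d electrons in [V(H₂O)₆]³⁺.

2 unpaired electrons

Water is neutral; balancing the +3 overall charge requires V(III).
Group 5 minus oxidation state 3 gives a d² configuration.
In an octahedral field the d² configuration is t₂g²e_g⁰ (only one arrangement possible), giving 2 unpaired electrons.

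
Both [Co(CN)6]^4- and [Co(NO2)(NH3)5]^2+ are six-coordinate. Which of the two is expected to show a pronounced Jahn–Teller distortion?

[Co(CN)6]^4-: Summing ligand charges against the −4 overall charge gives an oxidation state of +2 for cobalt. Cobalt is a group-9 element; Co(II) is therefore d⁷. Cyanide is a strong-field ligand (high in the spectrochemical series) for a first-row metal, so the complex is low-spin. The t₂g⁶e_g¹ (low-spin) configuration has an unevenly filled e_g set; the Jahn–Teller theorem predicts a tetragonal distortion (typically axial elongation) to lift the degeneracy.
[Co(NO2)(NH3)5]^2+: Each nitro (N-bound nitrite) is −1; ammonia is neutral; balancing the +2 overall charge requires Co(III). Cobalt is a group-9 element; Co(III) is therefore d⁶. Co(III) has an exceptionally large octahedral splitting and is low-spin with essentially every ligand except fluoride. The d⁶ configuration leaves the e_g set evenly filled (or empty) — no strong Jahn–Teller driving force.

[Co(CN)6]^4-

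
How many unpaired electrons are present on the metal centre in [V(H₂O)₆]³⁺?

Water is neutral; balancing the +3 overall charge requires V(III).
Vanadium is a group-5 element; V(III) is therefore d².
In an octahedral field the d² configuration is t₂g²e_g⁰ (only one arrangement possible), giving 2 unpaired electrons.

2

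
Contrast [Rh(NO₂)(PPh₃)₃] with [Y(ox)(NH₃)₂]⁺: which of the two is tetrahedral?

[Y(ox)(NH₃)₂]⁺

For [Rh(NO₂)(PPh₃)₃]: Ligand charges: each nitro (N-bound nitrite) is −1; triphenylphosphine is neutral. With an overall charge of 0 the rhodium centre must be in the +1 oxidation state. Rh sits in group 9, so the d-electron count is 9 − 1 = 8. A 4d d⁸ ion has a large crystal-field splitting; square planar leaves the high-energy d_{x²−y²} orbital empty and maximises CFSE. → square planar.
For [Y(ox)(NH₃)₂]⁺: Summing ligand charges against the +1 overall charge gives an oxidation state of +3 for yttrium. Y sits in group 3, so the d-electron count is 3 − 3 = 0. A d⁰ ion has no crystal-field stabilisation preference between square planar and tetrahedral, so four ligands adopt the sterically favoured tetrahedral geometry. → tetrahedral.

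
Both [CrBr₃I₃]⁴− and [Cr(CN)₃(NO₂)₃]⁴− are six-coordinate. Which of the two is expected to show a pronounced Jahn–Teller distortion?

[CrBr₃I₃]⁴−: Each bromide is −1; each iodide is −1; balancing the −4 overall charge requires Cr(II). Chromium is a group-6 element; Cr(II) is therefore d⁴. Bromide and iodide are weak-field ligands for a first-row metal, so the complex is high-spin. The t₂g³e_g¹ (high-spin) configuration has an unevenly filled e_g set; the Jahn–Teller theorem predicts a tetragonal distortion (typically axial elongation) to lift the degeneracy.
[Cr(CN)₃(NO₂)₃]⁴−: Summing ligand charges against the −4 overall charge gives an oxidation state of +2 for chromium. Group 6 minus oxidation state 2 gives a d⁴ configuration. Cyanide and nitro (N-bound nitrite) are strong-field ligands (high in the spectrochemical series) for a first-row metal, so the complex is low-spin. The d⁴ configuration leaves the e_g set evenly filled (or empty) — no strong Jahn–Teller driving force.

[CrBr₃I₃]⁴−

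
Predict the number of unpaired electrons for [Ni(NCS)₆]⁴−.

2

Summing ligand charges against the −4 overall charge gives an oxidation state of +2 for nickel.
Nickel is a group-10 element; Ni(II) is therefore d⁸.
In an octahedral field the d⁸ configuration is t₂g⁶e_g² (only one arrangement possible), giving 2 unpaired electrons.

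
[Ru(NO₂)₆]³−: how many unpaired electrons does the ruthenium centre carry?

Summing ligand charges against the −3 overall charge gives an oxidation state of +3 for ruthenium.
Ruthenium is a group-8 element; Ru(III) is therefore d⁵.
The spin state decides the count: a 4d ion has a large Δₒ and is invariably low-spin.
An octahedral low-spin d⁵ ion is t₂g⁵e_g⁰, giving 1 unpaired electron.

1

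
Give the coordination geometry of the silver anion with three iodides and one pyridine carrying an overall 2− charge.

tetrahedral

Each iodide is −1; pyridine is neutral; balancing the −2 overall charge requires Ag(I).
Silver is a group-11 element; Ag(I) is therefore d¹⁰.
With 4 monodentate ligands the coordination number is 4.
A d¹⁰ ion has no crystal-field stabilisation preference between square planar and tetrahedral, so four ligands adopt the sterically favoured tetrahedral geometry.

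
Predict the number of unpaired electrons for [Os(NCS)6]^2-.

Each isothiocyanate is −1; balancing the −2 overall charge requires Os(IV).
Osmium is a group-8 element; Os(IV) is therefore d⁴.
The spin state decides the count: a 5d ion has a large Δₒ and is invariably low-spin.
An octahedral low-spin d⁴ ion is t₂g⁴e_g⁰, giving 2 unpaired electrons.

2 unpaired electrons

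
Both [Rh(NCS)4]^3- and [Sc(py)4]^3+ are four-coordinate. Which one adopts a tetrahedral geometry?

[Sc(py)4]^3+

For [Rh(NCS)4]^3-: Summing ligand charges against the −3 overall charge gives an oxidation state of +1 for rhodium. Rhodium is a group-9 element; Rh(I) is therefore d⁸. A 4d d⁸ ion has a large crystal-field splitting; square planar leaves the high-energy d_{x²−y²} orbital empty and maximises CFSE. → square planar.
For [Sc(py)4]^3+: Pyridine is neutral; balancing the +3 overall charge requires Sc(III). Scandium is a group-3 element; Sc(III) is therefore d⁰. A d⁰ ion has no crystal-field stabilisation preference between square planar and tetrahedral, so four ligands adopt the sterically favoured tetrahedral geometry. → tetrahedral.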